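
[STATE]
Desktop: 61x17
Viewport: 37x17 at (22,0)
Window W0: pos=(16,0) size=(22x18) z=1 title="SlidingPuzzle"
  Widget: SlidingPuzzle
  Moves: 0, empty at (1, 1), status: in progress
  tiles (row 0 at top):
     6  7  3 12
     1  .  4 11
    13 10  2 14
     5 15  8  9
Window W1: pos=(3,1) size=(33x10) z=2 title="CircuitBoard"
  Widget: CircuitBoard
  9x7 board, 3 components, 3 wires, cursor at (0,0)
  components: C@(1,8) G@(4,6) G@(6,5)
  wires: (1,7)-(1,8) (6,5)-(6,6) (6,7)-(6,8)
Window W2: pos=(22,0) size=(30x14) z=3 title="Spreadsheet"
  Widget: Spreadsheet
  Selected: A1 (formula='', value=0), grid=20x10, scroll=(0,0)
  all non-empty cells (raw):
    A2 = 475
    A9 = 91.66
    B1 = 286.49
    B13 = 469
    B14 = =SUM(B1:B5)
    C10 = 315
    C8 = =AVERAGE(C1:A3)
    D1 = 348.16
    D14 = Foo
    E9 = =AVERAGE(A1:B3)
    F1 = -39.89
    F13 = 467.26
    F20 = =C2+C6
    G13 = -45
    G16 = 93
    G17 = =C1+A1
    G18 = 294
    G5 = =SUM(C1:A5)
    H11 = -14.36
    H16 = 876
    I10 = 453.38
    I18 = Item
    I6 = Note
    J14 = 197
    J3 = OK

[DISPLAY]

┏━━━━━━━━━━━━━━━━━━━━━━━━━━━━┓       
┃ Spreadsheet                ┃       
┠────────────────────────────┨       
┃A1:                         ┃       
┃       A       B       C    ┃       
┃----------------------------┃       
┃  1      [0]  286.49       0┃       
┃  2      475       0       0┃       
┃  3        0       0       0┃       
┃  4        0       0       0┃       
┃  5        0       0       0┃       
┃  6        0       0       0┃       
┃  7        0       0       0┃       
┗━━━━━━━━━━━━━━━━━━━━━━━━━━━━┛       
               ┃                     
               ┃                     
               ┃                     


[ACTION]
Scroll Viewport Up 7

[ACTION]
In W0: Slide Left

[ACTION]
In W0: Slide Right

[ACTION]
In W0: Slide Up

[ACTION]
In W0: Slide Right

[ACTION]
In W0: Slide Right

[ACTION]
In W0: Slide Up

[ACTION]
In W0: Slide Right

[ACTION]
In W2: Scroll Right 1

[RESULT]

┏━━━━━━━━━━━━━━━━━━━━━━━━━━━━┓       
┃ Spreadsheet                ┃       
┠────────────────────────────┨       
┃A1:                         ┃       
┃       B       C       D    ┃       
┃----------------------------┃       
┃  1   286.49       0  348.16┃       
┃  2        0       0       0┃       
┃  3        0       0       0┃       
┃  4        0       0       0┃       
┃  5        0       0       0┃       
┃  6        0       0       0┃       
┃  7        0       0       0┃       
┗━━━━━━━━━━━━━━━━━━━━━━━━━━━━┛       
               ┃                     
               ┃                     
               ┃                     


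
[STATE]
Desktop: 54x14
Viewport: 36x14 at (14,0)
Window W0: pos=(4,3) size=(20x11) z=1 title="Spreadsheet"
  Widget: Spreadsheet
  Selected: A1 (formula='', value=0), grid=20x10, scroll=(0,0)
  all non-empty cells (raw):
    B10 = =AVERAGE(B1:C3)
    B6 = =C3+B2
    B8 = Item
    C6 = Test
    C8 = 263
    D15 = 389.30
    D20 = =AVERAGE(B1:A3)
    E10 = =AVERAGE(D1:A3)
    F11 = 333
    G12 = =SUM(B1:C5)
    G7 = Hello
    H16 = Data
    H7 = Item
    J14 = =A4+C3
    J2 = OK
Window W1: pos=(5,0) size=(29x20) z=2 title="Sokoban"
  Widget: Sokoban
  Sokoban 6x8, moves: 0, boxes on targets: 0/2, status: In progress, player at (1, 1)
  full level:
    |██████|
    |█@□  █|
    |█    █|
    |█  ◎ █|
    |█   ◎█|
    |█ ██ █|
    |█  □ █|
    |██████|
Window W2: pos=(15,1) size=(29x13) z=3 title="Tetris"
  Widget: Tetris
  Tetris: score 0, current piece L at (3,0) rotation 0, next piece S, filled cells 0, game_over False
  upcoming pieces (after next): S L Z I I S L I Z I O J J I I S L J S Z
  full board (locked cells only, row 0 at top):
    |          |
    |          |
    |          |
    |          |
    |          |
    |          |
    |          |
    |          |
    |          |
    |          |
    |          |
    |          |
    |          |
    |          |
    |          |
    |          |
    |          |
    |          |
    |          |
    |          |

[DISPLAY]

━━━━━━━━━━━━━━━━━━━┓                
 ┏━━━━━━━━━━━━━━━━━━━━━━━━━━━┓      
─┃ Tetris                    ┃      
 ┠───────────────────────────┨      
 ┃          │Next:           ┃      
 ┃          │ ░░             ┃      
 ┃          │░░              ┃      
 ┃          │                ┃      
 ┃          │                ┃      
 ┃          │                ┃      
 ┃          │Score:          ┃      
 ┃          │0               ┃      
 ┃          │                ┃      
 ┗━━━━━━━━━━━━━━━━━━━━━━━━━━━┛      


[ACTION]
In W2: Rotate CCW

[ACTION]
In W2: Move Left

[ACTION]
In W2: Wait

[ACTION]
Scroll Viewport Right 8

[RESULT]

━━━━━━━━━━━━━━━┓                    
━━━━━━━━━━━━━━━━━━━━━━━━━┓          
etris                    ┃          
─────────────────────────┨          
        │Next:           ┃          
        │ ░░             ┃          
        │░░              ┃          
        │                ┃          
        │                ┃          
        │                ┃          
        │Score:          ┃          
        │0               ┃          
        │                ┃          
━━━━━━━━━━━━━━━━━━━━━━━━━┛          


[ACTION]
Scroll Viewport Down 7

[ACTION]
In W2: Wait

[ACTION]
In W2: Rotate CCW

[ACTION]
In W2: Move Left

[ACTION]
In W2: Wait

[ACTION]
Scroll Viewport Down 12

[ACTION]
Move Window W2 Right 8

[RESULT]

━━━━━━━━━━━━━━━┓                    
     ┏━━━━━━━━━━━━━━━━━━━━━━━━━━━┓  
─────┃ Tetris                    ┃  
     ┠───────────────────────────┨  
     ┃          │Next:           ┃  
     ┃          │ ░░             ┃  
     ┃          │░░              ┃  
     ┃          │                ┃  
     ┃          │                ┃  
     ┃          │                ┃  
     ┃          │Score:          ┃  
2    ┃          │0               ┃  
     ┃          │                ┃  
     ┗━━━━━━━━━━━━━━━━━━━━━━━━━━━┛  


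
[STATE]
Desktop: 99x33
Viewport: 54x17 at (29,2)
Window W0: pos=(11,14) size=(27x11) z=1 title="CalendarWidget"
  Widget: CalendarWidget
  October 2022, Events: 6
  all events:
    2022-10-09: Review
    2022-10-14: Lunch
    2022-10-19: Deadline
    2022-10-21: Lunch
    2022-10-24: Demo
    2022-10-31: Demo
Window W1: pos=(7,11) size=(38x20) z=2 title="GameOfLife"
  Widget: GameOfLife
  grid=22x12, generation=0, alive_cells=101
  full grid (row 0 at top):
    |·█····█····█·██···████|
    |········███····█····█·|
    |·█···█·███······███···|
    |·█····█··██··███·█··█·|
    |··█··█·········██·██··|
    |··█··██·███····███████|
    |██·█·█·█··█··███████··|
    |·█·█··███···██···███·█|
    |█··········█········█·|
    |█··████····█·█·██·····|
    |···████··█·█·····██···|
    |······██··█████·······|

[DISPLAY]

                                                      
                                                      
                                                      
                                                      
                                                      
                                                      
                                                      
                                                      
                                                      
━━━━━━━━━━━━━━━┓                                      
               ┃                                      
───────────────┨                                      
               ┃                                      
█              ┃                                      
·              ┃                                      
·              ┃                                      
·              ┃                                      


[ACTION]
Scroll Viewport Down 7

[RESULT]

                                                      
                                                      
━━━━━━━━━━━━━━━┓                                      
               ┃                                      
───────────────┨                                      
               ┃                                      
█              ┃                                      
·              ┃                                      
·              ┃                                      
·              ┃                                      
·              ┃                                      
█              ┃                                      
·              ┃                                      
█              ┃                                      
·              ┃                                      
·              ┃                                      
·              ┃                                      


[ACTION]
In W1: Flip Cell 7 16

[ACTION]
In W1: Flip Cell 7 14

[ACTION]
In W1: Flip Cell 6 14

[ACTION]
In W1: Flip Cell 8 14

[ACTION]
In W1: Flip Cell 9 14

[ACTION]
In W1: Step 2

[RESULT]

                                                      
                                                      
━━━━━━━━━━━━━━━┓                                      
               ┃                                      
───────────────┨                                      
               ┃                                      
█              ┃                                      
█              ┃                                      
·              ┃                                      
·              ┃                                      
·              ┃                                      
·              ┃                                      
·              ┃                                      
·              ┃                                      
·              ┃                                      
·              ┃                                      
·              ┃                                      


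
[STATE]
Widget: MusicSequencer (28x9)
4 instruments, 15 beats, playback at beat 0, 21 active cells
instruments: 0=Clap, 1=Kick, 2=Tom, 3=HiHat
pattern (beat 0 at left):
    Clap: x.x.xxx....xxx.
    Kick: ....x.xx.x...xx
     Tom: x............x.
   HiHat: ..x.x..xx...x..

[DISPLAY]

      ▼12345678901234       
  Clap█·█·███····███·       
  Kick····█·██·█···██       
   Tom█············█·       
 HiHat··█·█··██···█··       
                            
                            
                            
                            


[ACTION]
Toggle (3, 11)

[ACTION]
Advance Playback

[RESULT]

      0▼2345678901234       
  Clap█·█·███····███·       
  Kick····█·██·█···██       
   Tom█············█·       
 HiHat··█·█··██··██··       
                            
                            
                            
                            


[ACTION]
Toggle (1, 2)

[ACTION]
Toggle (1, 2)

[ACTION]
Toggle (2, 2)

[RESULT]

      0▼2345678901234       
  Clap█·█·███····███·       
  Kick····█·██·█···██       
   Tom█·█··········█·       
 HiHat··█·█··██··██··       
                            
                            
                            
                            


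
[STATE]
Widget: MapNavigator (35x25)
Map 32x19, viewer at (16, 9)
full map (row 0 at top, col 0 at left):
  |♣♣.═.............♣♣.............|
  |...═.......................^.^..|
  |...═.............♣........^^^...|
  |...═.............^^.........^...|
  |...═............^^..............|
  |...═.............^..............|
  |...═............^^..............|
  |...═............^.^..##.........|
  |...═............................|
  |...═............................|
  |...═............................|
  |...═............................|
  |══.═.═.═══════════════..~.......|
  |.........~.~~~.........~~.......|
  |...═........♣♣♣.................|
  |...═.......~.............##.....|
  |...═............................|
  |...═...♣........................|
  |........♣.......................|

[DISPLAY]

                                   
                                   
                                   
 ♣♣.═.............♣♣.............  
 ...═.......................^.^..  
 ...═.............♣........^^^...  
 ...═.............^^.........^...  
 ...═............^^..............  
 ...═.............^..............  
 ...═............^^..............  
 ...═............^.^..##.........  
 ...═............................  
 ...═............@...............  
 ...═............................  
 ...═............................  
 ══.═.═.═══════════════..~.......  
 .........~.~~~.........~~.......  
 ...═........♣♣♣.................  
 ...═.......~.............##.....  
 ...═............................  
 ...═...♣........................  
 ........♣.......................  
                                   
                                   
                                   


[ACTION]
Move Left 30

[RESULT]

                                   
                                   
                                   
                 ♣♣.═.............♣
                 ...═..............
                 ...═.............♣
                 ...═.............^
                 ...═............^^
                 ...═.............^
                 ...═............^^
                 ...═............^.
                 ...═..............
                 @..═..............
                 ...═..............
                 ...═..............
                 ══.═.═.═══════════
                 .........~.~~~....
                 ...═........♣♣♣...
                 ...═.......~......
                 ...═..............
                 ...═...♣..........
                 ........♣.........
                                   
                                   
                                   


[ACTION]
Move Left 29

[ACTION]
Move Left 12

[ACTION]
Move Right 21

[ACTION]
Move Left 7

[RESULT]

                                   
                                   
                                   
   ♣♣.═.............♣♣.............
   ...═.......................^.^..
   ...═.............♣........^^^...
   ...═.............^^.........^...
   ...═............^^..............
   ...═.............^..............
   ...═............^^..............
   ...═............^.^..##.........
   ...═............................
   ...═..........@.................
   ...═............................
   ...═............................
   ══.═.═.═══════════════..~.......
   .........~.~~~.........~~.......
   ...═........♣♣♣.................
   ...═.......~.............##.....
   ...═............................
   ...═...♣........................
   ........♣.......................
                                   
                                   
                                   


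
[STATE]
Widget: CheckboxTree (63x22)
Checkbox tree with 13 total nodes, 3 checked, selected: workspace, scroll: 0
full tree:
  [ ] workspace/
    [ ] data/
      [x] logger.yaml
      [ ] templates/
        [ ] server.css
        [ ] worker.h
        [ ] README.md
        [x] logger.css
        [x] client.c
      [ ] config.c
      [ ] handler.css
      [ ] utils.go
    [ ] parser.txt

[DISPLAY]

>[-] workspace/                                                
   [-] data/                                                   
     [x] logger.yaml                                           
     [-] templates/                                            
       [ ] server.css                                          
       [ ] worker.h                                            
       [ ] README.md                                           
       [x] logger.css                                          
       [x] client.c                                            
     [ ] config.c                                              
     [ ] handler.css                                           
     [ ] utils.go                                              
   [ ] parser.txt                                              
                                                               
                                                               
                                                               
                                                               
                                                               
                                                               
                                                               
                                                               
                                                               


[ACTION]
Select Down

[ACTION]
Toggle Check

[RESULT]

 [-] workspace/                                                
>  [x] data/                                                   
     [x] logger.yaml                                           
     [x] templates/                                            
       [x] server.css                                          
       [x] worker.h                                            
       [x] README.md                                           
       [x] logger.css                                          
       [x] client.c                                            
     [x] config.c                                              
     [x] handler.css                                           
     [x] utils.go                                              
   [ ] parser.txt                                              
                                                               
                                                               
                                                               
                                                               
                                                               
                                                               
                                                               
                                                               
                                                               


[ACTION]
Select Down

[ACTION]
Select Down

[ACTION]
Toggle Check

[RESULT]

 [-] workspace/                                                
   [-] data/                                                   
     [x] logger.yaml                                           
>    [ ] templates/                                            
       [ ] server.css                                          
       [ ] worker.h                                            
       [ ] README.md                                           
       [ ] logger.css                                          
       [ ] client.c                                            
     [x] config.c                                              
     [x] handler.css                                           
     [x] utils.go                                              
   [ ] parser.txt                                              
                                                               
                                                               
                                                               
                                                               
                                                               
                                                               
                                                               
                                                               
                                                               


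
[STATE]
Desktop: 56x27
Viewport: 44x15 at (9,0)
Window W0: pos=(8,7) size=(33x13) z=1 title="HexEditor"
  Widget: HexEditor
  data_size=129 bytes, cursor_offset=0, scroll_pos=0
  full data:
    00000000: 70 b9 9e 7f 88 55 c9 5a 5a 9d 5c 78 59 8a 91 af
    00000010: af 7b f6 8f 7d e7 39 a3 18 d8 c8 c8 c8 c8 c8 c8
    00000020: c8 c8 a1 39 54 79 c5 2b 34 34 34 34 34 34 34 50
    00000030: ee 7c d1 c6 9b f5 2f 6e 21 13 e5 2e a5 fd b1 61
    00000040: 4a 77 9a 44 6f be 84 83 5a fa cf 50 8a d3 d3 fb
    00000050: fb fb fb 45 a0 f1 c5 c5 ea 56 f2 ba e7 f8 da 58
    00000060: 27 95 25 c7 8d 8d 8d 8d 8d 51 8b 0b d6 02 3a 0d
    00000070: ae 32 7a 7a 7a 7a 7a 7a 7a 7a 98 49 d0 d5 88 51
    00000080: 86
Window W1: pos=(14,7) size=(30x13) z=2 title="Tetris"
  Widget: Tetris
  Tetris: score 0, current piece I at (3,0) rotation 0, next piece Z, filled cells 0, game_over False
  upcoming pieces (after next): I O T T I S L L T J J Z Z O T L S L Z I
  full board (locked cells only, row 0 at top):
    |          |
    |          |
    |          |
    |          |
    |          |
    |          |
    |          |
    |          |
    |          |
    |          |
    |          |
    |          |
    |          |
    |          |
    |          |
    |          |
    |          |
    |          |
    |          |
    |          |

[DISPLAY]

                                            
                                            
                                            
                                            
                                            
                                            
                                            
━━━━━┏━━━━━━━━━━━━━━━━━━━━━━━━━━━━┓         
 HexE┃ Tetris                     ┃         
─────┠────────────────────────────┨         
00000┃          │Next:            ┃         
00000┃          │▓▓               ┃         
00000┃          │ ▓▓              ┃         
00000┃          │                 ┃         
00000┃          │                 ┃         


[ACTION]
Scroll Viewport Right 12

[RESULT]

                                            
                                            
                                            
                                            
                                            
                                            
                                            
━━┏━━━━━━━━━━━━━━━━━━━━━━━━━━━━┓            
xE┃ Tetris                     ┃            
──┠────────────────────────────┨            
00┃          │Next:            ┃            
00┃          │▓▓               ┃            
00┃          │ ▓▓              ┃            
00┃          │                 ┃            
00┃          │                 ┃            


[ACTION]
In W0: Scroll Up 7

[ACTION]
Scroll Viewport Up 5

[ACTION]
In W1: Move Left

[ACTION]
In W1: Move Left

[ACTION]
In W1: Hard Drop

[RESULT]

                                            
                                            
                                            
                                            
                                            
                                            
                                            
━━┏━━━━━━━━━━━━━━━━━━━━━━━━━━━━┓            
xE┃ Tetris                     ┃            
──┠────────────────────────────┨            
00┃          │Next:            ┃            
00┃          │████             ┃            
00┃          │                 ┃            
00┃          │                 ┃            
00┃          │                 ┃            


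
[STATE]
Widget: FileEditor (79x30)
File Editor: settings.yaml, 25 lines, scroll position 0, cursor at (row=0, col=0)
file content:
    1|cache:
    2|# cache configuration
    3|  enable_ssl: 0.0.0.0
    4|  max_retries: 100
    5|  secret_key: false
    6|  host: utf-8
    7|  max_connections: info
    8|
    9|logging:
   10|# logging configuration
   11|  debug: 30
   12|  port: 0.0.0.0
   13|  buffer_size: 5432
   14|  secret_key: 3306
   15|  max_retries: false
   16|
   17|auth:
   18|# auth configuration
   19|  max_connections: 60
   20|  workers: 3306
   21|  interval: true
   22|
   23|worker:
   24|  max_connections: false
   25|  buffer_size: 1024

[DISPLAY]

█ache:                                                                        ▲
# cache configuration                                                         █
  enable_ssl: 0.0.0.0                                                         ░
  max_retries: 100                                                            ░
  secret_key: false                                                           ░
  host: utf-8                                                                 ░
  max_connections: info                                                       ░
                                                                              ░
logging:                                                                      ░
# logging configuration                                                       ░
  debug: 30                                                                   ░
  port: 0.0.0.0                                                               ░
  buffer_size: 5432                                                           ░
  secret_key: 3306                                                            ░
  max_retries: false                                                          ░
                                                                              ░
auth:                                                                         ░
# auth configuration                                                          ░
  max_connections: 60                                                         ░
  workers: 3306                                                               ░
  interval: true                                                              ░
                                                                              ░
worker:                                                                       ░
  max_connections: false                                                      ░
  buffer_size: 1024                                                           ░
                                                                              ░
                                                                              ░
                                                                              ░
                                                                              ░
                                                                              ▼


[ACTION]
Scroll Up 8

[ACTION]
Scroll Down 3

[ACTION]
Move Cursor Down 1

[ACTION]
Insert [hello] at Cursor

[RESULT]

cache:                                                                        ▲
hello█ cache configuration                                                    █
  enable_ssl: 0.0.0.0                                                         ░
  max_retries: 100                                                            ░
  secret_key: false                                                           ░
  host: utf-8                                                                 ░
  max_connections: info                                                       ░
                                                                              ░
logging:                                                                      ░
# logging configuration                                                       ░
  debug: 30                                                                   ░
  port: 0.0.0.0                                                               ░
  buffer_size: 5432                                                           ░
  secret_key: 3306                                                            ░
  max_retries: false                                                          ░
                                                                              ░
auth:                                                                         ░
# auth configuration                                                          ░
  max_connections: 60                                                         ░
  workers: 3306                                                               ░
  interval: true                                                              ░
                                                                              ░
worker:                                                                       ░
  max_connections: false                                                      ░
  buffer_size: 1024                                                           ░
                                                                              ░
                                                                              ░
                                                                              ░
                                                                              ░
                                                                              ▼


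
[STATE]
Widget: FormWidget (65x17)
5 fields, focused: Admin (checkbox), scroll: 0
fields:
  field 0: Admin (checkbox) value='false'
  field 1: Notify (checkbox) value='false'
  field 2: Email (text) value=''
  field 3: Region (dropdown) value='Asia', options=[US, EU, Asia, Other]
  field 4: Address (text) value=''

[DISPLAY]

> Admin:      [ ]                                                
  Notify:     [ ]                                                
  Email:      [                                                 ]
  Region:     [Asia                                            ▼]
  Address:    [                                                 ]
                                                                 
                                                                 
                                                                 
                                                                 
                                                                 
                                                                 
                                                                 
                                                                 
                                                                 
                                                                 
                                                                 
                                                                 


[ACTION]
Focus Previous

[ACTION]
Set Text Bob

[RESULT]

  Admin:      [ ]                                                
  Notify:     [ ]                                                
  Email:      [                                                 ]
  Region:     [Asia                                            ▼]
> Address:    [Bob                                              ]
                                                                 
                                                                 
                                                                 
                                                                 
                                                                 
                                                                 
                                                                 
                                                                 
                                                                 
                                                                 
                                                                 
                                                                 


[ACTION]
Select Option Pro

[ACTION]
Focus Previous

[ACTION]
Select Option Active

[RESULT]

  Admin:      [ ]                                                
  Notify:     [ ]                                                
  Email:      [                                                 ]
> Region:     [Asia                                            ▼]
  Address:    [Bob                                              ]
                                                                 
                                                                 
                                                                 
                                                                 
                                                                 
                                                                 
                                                                 
                                                                 
                                                                 
                                                                 
                                                                 
                                                                 


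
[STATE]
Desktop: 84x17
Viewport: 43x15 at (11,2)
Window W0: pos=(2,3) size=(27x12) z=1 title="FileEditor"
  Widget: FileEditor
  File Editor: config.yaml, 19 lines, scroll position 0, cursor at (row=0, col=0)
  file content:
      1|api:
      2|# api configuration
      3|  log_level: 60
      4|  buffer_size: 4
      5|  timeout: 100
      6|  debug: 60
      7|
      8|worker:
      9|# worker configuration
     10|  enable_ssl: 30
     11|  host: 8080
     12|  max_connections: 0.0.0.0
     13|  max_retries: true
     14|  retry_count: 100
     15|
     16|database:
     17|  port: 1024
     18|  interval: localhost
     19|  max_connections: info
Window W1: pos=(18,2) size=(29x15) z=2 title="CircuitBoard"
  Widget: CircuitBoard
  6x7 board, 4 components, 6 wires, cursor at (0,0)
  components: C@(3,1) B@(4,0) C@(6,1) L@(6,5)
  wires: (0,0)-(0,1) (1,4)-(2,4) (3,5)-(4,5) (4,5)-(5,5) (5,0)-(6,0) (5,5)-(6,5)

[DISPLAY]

       ┏━━━━━━━━━━━━━━━━━━━━━━━━━━━┓       
━━━━━━━┃ CircuitBoard              ┃       
tor    ┠───────────────────────────┨       
───────┃   0 1 2 3 4 5             ┃       
       ┃0  [.]─ ·                  ┃       
nfigura┃                           ┃       
vel: 60┃1                   ·      ┃       
_size: ┃                    │      ┃       
t: 100 ┃2                   ·      ┃       
 60    ┃                           ┃       
       ┃3       C               ·  ┃       
       ┃                        │  ┃       
━━━━━━━┃4   B                   ·  ┃       
       ┃                        │  ┃       
       ┗━━━━━━━━━━━━━━━━━━━━━━━━━━━┛       


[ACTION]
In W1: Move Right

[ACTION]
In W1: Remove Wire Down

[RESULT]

       ┏━━━━━━━━━━━━━━━━━━━━━━━━━━━┓       
━━━━━━━┃ CircuitBoard              ┃       
tor    ┠───────────────────────────┨       
───────┃   0 1 2 3 4 5             ┃       
       ┃0   · ─[.]                 ┃       
nfigura┃                           ┃       
vel: 60┃1                   ·      ┃       
_size: ┃                    │      ┃       
t: 100 ┃2                   ·      ┃       
 60    ┃                           ┃       
       ┃3       C               ·  ┃       
       ┃                        │  ┃       
━━━━━━━┃4   B                   ·  ┃       
       ┃                        │  ┃       
       ┗━━━━━━━━━━━━━━━━━━━━━━━━━━━┛       


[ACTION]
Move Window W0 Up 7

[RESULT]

───────┏━━━━━━━━━━━━━━━━━━━━━━━━━━━┓       
       ┃ CircuitBoard              ┃       
nfigura┠───────────────────────────┨       
vel: 60┃   0 1 2 3 4 5             ┃       
_size: ┃0   · ─[.]                 ┃       
t: 100 ┃                           ┃       
 60    ┃1                   ·      ┃       
       ┃                    │      ┃       
       ┃2                   ·      ┃       
━━━━━━━┃                           ┃       
       ┃3       C               ·  ┃       
       ┃                        │  ┃       
       ┃4   B                   ·  ┃       
       ┃                        │  ┃       
       ┗━━━━━━━━━━━━━━━━━━━━━━━━━━━┛       


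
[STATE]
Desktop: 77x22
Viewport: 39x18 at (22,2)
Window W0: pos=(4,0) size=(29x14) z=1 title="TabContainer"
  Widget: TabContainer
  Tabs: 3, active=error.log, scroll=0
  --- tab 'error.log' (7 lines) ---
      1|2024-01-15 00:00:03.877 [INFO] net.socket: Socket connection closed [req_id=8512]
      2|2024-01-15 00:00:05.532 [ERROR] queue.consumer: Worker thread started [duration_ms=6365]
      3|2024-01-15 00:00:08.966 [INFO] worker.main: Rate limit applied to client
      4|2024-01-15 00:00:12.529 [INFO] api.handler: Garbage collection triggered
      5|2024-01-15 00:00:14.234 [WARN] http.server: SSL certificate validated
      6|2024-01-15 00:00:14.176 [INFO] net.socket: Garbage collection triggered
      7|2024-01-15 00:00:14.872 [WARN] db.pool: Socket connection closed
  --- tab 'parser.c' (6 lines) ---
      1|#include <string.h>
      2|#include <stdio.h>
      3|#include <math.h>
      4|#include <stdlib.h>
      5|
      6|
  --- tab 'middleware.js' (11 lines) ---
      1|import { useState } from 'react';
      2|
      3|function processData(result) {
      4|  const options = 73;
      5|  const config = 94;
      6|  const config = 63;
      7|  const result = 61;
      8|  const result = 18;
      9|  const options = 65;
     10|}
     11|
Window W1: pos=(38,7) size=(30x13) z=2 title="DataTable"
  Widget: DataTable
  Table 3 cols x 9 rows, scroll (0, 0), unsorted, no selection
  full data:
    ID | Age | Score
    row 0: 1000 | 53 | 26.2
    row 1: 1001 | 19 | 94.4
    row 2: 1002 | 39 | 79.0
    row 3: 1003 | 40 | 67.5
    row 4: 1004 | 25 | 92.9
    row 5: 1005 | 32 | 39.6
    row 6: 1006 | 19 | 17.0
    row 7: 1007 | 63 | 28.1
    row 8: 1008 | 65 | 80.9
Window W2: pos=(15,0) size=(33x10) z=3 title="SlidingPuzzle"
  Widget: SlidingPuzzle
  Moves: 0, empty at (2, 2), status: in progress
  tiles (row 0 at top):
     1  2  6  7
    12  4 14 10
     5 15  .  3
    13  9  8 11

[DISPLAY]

─────────────────────────┨             
────┬────┬────┐          ┃             
  2 │  6 │  7 │          ┃             
────┼────┼────┤          ┃             
  4 │ 14 │ 10 │          ┃             
────┼────┼────┤          ┃━━━━━━━━━━━━━
 15 │    │  3 │          ┃e            
━━━━━━━━━━━━━━━━━━━━━━━━━┛─────────────
14.176 [IN┃     ┃ID  │Age│Score        
14.872 [WA┃     ┃────┼───┼─────        
          ┃     ┃1000│53 │26.2         
━━━━━━━━━━┛     ┃1001│19 │94.4         
                ┃1002│39 │79.0         
                ┃1003│40 │67.5         
                ┃1004│25 │92.9         
                ┃1005│32 │39.6         
                ┃1006│19 │17.0         
                ┗━━━━━━━━━━━━━━━━━━━━━━


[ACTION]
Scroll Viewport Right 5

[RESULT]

────────────────────┨                  
────┬────┐          ┃                  
  6 │  7 │          ┃                  
────┼────┤          ┃                  
 14 │ 10 │          ┃                  
────┼────┤          ┃━━━━━━━━━━━━━━━━━━
    │  3 │          ┃e                 
━━━━━━━━━━━━━━━━━━━━┛──────────────────
6 [IN┃     ┃ID  │Age│Score             
2 [WA┃     ┃────┼───┼─────             
     ┃     ┃1000│53 │26.2              
━━━━━┛     ┃1001│19 │94.4              
           ┃1002│39 │79.0              
           ┃1003│40 │67.5              
           ┃1004│25 │92.9              
           ┃1005│32 │39.6              
           ┃1006│19 │17.0              
           ┗━━━━━━━━━━━━━━━━━━━━━━━━━━━


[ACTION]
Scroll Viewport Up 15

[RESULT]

━━━━━━━━━━━━━━━━━━━━┓                  
zle                 ┃                  
────────────────────┨                  
────┬────┐          ┃                  
  6 │  7 │          ┃                  
────┼────┤          ┃                  
 14 │ 10 │          ┃                  
────┼────┤          ┃━━━━━━━━━━━━━━━━━━
    │  3 │          ┃e                 
━━━━━━━━━━━━━━━━━━━━┛──────────────────
6 [IN┃     ┃ID  │Age│Score             
2 [WA┃     ┃────┼───┼─────             
     ┃     ┃1000│53 │26.2              
━━━━━┛     ┃1001│19 │94.4              
           ┃1002│39 │79.0              
           ┃1003│40 │67.5              
           ┃1004│25 │92.9              
           ┃1005│32 │39.6              


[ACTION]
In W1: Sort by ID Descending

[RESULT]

━━━━━━━━━━━━━━━━━━━━┓                  
zle                 ┃                  
────────────────────┨                  
────┬────┐          ┃                  
  6 │  7 │          ┃                  
────┼────┤          ┃                  
 14 │ 10 │          ┃                  
────┼────┤          ┃━━━━━━━━━━━━━━━━━━
    │  3 │          ┃e                 
━━━━━━━━━━━━━━━━━━━━┛──────────────────
6 [IN┃     ┃ID ▼│Age│Score             
2 [WA┃     ┃────┼───┼─────             
     ┃     ┃1008│65 │80.9              
━━━━━┛     ┃1007│63 │28.1              
           ┃1006│19 │17.0              
           ┃1005│32 │39.6              
           ┃1004│25 │92.9              
           ┃1003│40 │67.5              


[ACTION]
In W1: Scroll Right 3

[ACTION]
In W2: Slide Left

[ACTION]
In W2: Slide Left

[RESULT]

━━━━━━━━━━━━━━━━━━━━┓                  
zle                 ┃                  
────────────────────┨                  
────┬────┐          ┃                  
  6 │  7 │          ┃                  
────┼────┤          ┃                  
 14 │ 10 │          ┃                  
────┼────┤          ┃━━━━━━━━━━━━━━━━━━
  3 │    │          ┃e                 
━━━━━━━━━━━━━━━━━━━━┛──────────────────
6 [IN┃     ┃ID ▼│Age│Score             
2 [WA┃     ┃────┼───┼─────             
     ┃     ┃1008│65 │80.9              
━━━━━┛     ┃1007│63 │28.1              
           ┃1006│19 │17.0              
           ┃1005│32 │39.6              
           ┃1004│25 │92.9              
           ┃1003│40 │67.5              
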